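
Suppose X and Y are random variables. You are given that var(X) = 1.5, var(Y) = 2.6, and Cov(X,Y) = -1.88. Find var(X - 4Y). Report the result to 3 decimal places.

var(X - 4Y) = (1)²·var(X) + (-4)²·var(Y) + 2·(1)·(-4)·Cov(X,Y)
= 1·1.5 + 16·2.6 + -8·-1.88 = 58.14

58.140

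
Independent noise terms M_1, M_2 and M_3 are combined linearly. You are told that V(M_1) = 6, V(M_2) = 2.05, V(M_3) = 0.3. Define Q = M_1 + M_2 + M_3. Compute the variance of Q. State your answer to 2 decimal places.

8.35

By independence, V(Q) = (1)²V(M_1) + (1)²V(M_2) + (1)²V(M_3)
= (1)²·6 + (1)²·2.05 + (1)²·0.3 = 8.35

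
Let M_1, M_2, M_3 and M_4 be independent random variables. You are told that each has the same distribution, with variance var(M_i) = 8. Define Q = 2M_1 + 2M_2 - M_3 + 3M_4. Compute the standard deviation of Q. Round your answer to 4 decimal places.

By independence, var(Q) = (2)²var(M_1) + (2)²var(M_2) + (-1)²var(M_3) + (3)²var(M_4)
= (2)²·8 + (2)²·8 + (-1)²·8 + (3)²·8 = 144
SD(Q) = √144 ≈ 12.0000

12.0000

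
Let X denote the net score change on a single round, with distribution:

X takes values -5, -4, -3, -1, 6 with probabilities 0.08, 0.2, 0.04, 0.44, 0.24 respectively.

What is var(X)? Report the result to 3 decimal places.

14.538

E[X] = (-5)(0.08) + (-4)(0.2) + (-3)(0.04) + (-1)(0.44) + (6)(0.24) = -0.32
E[X²] = (-5)²(0.08) + (-4)²(0.2) + (-3)²(0.04) + (-1)²(0.44) + (6)²(0.24) = 14.64
var(X) = E[X²] − (E[X])² = 14.64 − (-0.32)² = 14.5376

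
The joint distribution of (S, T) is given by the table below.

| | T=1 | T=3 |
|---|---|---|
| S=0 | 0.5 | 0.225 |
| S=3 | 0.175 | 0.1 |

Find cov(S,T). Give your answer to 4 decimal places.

E[S] = 0.825,  E[T] = 1.65
E[ST] = 1.425
cov(S,T) = E[ST] − E[S]E[T] = 1.425 − (0.825)(1.65) = 0.06375

0.0638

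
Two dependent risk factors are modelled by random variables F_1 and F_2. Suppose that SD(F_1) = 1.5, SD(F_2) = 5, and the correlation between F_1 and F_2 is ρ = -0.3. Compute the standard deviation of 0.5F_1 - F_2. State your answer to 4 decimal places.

5.2738

Var(F_1) = (1.5)² = 2.25;  Var(F_2) = (5)² = 25
Cov(F_1,F_2) = ρ·SD(F_1)·SD(F_2) = -0.3·1.5·5 = -2.25
Var(0.5F_1 - F_2) = (0.5)²·Var(F_1) + (-1)²·Var(F_2) + 2·(0.5)·(-1)·Cov(F_1,F_2)
= 0.25·2.25 + 1·25 + -1·-2.25 = 27.8125
SD(0.5F_1 - F_2) = √27.8125 ≈ 5.2738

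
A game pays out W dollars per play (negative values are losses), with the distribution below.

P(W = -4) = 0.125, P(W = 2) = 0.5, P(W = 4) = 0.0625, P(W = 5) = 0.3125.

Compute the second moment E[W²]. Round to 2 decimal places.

12.81

E[W²] = (-4)²(0.125) + (2)²(0.5) + (4)²(0.0625) + (5)²(0.3125) = 12.8125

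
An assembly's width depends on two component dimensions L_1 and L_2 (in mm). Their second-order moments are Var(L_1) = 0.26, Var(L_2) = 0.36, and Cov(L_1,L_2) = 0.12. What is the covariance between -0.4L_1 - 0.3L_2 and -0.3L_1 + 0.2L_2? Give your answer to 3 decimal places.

Cov(-0.4L_1 - 0.3L_2, -0.3L_1 + 0.2L_2) = (-0.4)(-0.3)Var(L_1) + (-0.3)(0.2)Var(L_2) + [(-0.4)(0.2) + (-0.3)(-0.3)]Cov(L_1,L_2)
= 0.12·0.26 + -0.06·0.36 + 0.01·0.12 = 0.0108

0.011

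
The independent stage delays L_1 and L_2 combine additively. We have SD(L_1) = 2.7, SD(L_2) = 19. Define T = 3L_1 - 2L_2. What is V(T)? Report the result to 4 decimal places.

1509.6100

V(L_1) = 7.29, V(L_2) = 361
By independence, V(T) = (3)²V(L_1) + (-2)²V(L_2)
= (3)²·7.29 + (-2)²·361 = 1509.61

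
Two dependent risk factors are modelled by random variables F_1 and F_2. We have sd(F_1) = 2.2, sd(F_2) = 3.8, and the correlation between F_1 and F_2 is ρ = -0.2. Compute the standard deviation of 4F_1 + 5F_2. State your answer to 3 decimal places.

V(F_1) = (2.2)² = 4.84;  V(F_2) = (3.8)² = 14.44
cov(F_1,F_2) = ρ·sd(F_1)·sd(F_2) = -0.2·2.2·3.8 = -1.672
V(4F_1 + 5F_2) = (4)²·V(F_1) + (5)²·V(F_2) + 2·(4)·(5)·cov(F_1,F_2)
= 16·4.84 + 25·14.44 + 40·-1.672 = 371.56
sd(4F_1 + 5F_2) = √371.56 ≈ 19.276

19.276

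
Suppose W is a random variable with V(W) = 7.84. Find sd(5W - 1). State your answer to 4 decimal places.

14.0000

V(5W - 1) = (5)²·7.84 = 196
sd(5W - 1) = √196 ≈ 14.0000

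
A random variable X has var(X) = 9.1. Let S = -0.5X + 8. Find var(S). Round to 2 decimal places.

2.28

var(-0.5X + 8) = (-0.5)²·var(X) = 0.25·9.1 = 2.275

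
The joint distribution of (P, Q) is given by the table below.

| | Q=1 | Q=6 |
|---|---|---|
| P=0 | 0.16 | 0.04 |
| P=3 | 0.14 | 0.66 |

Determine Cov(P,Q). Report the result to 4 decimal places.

1.5000

E[P] = 2.4,  E[Q] = 4.5
E[PQ] = 12.3
Cov(P,Q) = E[PQ] − E[P]E[Q] = 12.3 − (2.4)(4.5) = 1.5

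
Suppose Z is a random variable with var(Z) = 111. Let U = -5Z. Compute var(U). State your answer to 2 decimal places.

var(-5Z) = (-5)²·var(Z) = 25·111 = 2775

2775.00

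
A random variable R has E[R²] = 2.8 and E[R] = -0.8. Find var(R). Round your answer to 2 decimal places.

var(R) = 2.8 − (-0.8)² = 2.16

2.16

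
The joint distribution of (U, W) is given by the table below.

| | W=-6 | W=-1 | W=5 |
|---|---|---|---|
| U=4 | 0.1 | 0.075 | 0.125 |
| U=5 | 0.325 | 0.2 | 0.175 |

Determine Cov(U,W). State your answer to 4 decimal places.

-0.3475

E[U] = 4.7,  E[W] = -1.325
E[UW] = -6.575
Cov(U,W) = E[UW] − E[U]E[W] = -6.575 − (4.7)(-1.325) = -0.3475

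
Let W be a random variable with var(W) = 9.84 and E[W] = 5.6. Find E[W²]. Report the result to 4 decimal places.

41.2000

E[W²] = var(W) + (E[W])² = 9.84 + (5.6)² = 41.2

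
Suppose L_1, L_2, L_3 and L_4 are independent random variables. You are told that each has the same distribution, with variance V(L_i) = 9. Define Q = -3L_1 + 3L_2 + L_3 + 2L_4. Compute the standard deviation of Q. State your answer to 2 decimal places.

14.39

By independence, V(Q) = (-3)²V(L_1) + (3)²V(L_2) + (1)²V(L_3) + (2)²V(L_4)
= (-3)²·9 + (3)²·9 + (1)²·9 + (2)²·9 = 207
SD(Q) = √207 ≈ 14.39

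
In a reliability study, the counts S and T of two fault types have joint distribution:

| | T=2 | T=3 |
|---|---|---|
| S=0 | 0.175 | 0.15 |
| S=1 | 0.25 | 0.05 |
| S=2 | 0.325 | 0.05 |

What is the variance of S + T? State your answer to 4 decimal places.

E[S] = 1.05,  E[T] = 2.25,  E[ST] = 2.25
Var(S) = 1.8 − (1.05)² = 0.6975;  Var(T) = 5.25 − (2.25)² = 0.1875
Cov(S,T) = 2.25 − (1.05)(2.25) = -0.1125
Var(S + T) = (1)²·0.6975 + (1)²·0.1875 + 2·(1)·(1)·-0.1125 = 0.66

0.6600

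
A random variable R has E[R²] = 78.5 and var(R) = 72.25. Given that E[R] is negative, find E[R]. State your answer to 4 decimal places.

-2.5000

(E[R])² = E[R²] − var(R) = 78.5 − 72.25 = 6.25
E[R] = −√6.25 = -2.5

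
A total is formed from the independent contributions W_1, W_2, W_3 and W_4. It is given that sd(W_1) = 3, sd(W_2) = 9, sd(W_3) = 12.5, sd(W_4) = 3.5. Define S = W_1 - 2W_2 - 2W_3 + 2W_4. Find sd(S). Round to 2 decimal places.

31.73

V(W_1) = 9, V(W_2) = 81, V(W_3) = 156.25, V(W_4) = 12.25
By independence, V(S) = (1)²V(W_1) + (-2)²V(W_2) + (-2)²V(W_3) + (2)²V(W_4)
= (1)²·9 + (-2)²·81 + (-2)²·156.25 + (2)²·12.25 = 1007
sd(S) = √1007 ≈ 31.73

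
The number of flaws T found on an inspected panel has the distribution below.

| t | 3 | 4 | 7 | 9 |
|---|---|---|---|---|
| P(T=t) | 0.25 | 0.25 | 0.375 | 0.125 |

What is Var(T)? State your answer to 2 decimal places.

4.50

E[T] = (3)(0.25) + (4)(0.25) + (7)(0.375) + (9)(0.125) = 5.5
E[T²] = (3)²(0.25) + (4)²(0.25) + (7)²(0.375) + (9)²(0.125) = 34.75
Var(T) = E[T²] − (E[T])² = 34.75 − (5.5)² = 4.5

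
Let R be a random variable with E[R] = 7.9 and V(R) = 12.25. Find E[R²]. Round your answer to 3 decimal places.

E[R²] = V(R) + (E[R])² = 12.25 + (7.9)² = 74.66

74.660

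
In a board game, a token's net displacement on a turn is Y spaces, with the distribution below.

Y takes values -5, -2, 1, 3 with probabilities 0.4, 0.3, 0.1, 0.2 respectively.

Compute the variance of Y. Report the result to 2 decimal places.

E[Y] = (-5)(0.4) + (-2)(0.3) + (1)(0.1) + (3)(0.2) = -1.9
E[Y²] = (-5)²(0.4) + (-2)²(0.3) + (1)²(0.1) + (3)²(0.2) = 13.1
Var(Y) = E[Y²] − (E[Y])² = 13.1 − (-1.9)² = 9.49

9.49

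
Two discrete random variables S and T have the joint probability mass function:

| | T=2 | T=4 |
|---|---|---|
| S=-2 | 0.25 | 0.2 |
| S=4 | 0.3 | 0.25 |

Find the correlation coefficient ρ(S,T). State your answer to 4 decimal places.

E[S] = 1.3,  E[T] = 2.9
E[ST] = 3.8
Cov(S,T) = E[ST] − E[S]E[T] = 3.8 − (1.3)(2.9) = 0.03
var(S) = 8.91,  var(T) = 0.99
ρ = 0.03 / √(8.91·0.99) ≈ 0.0101

0.0101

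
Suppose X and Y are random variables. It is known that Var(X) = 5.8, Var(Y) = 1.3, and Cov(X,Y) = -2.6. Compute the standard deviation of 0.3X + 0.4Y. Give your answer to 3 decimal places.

Var(0.3X + 0.4Y) = (0.3)²·Var(X) + (0.4)²·Var(Y) + 2·(0.3)·(0.4)·Cov(X,Y)
= 0.09·5.8 + 0.16·1.3 + 0.24·-2.6 = 0.106
σ(0.3X + 0.4Y) = √0.106 ≈ 0.326

0.326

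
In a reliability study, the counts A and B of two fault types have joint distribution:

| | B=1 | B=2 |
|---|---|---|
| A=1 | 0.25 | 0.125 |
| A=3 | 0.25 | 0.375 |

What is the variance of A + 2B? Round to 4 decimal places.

2.4375

E[A] = 2.25,  E[B] = 1.5,  E[AB] = 3.5
Var(A) = 6 − (2.25)² = 0.9375;  Var(B) = 2.5 − (1.5)² = 0.25
Cov(A,B) = 3.5 − (2.25)(1.5) = 0.125
Var(A + 2B) = (1)²·0.9375 + (2)²·0.25 + 2·(1)·(2)·0.125 = 2.4375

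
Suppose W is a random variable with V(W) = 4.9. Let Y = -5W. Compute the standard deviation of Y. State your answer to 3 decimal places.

11.068

V(-5W) = (-5)²·4.9 = 122.5
SD(Y) = √122.5 ≈ 11.068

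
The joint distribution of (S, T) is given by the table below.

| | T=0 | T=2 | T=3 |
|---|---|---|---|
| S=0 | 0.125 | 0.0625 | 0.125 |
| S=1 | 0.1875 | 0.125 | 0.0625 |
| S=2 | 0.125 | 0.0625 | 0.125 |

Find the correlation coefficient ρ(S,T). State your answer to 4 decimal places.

E[S] = 1,  E[T] = 1.4375
E[ST] = 1.4375
cov(S,T) = E[ST] − E[S]E[T] = 1.4375 − (1)(1.4375) = 0
Var(S) = 0.625,  Var(T) = 1.74609375
ρ = 0 / √(0.625·1.74609375) ≈ 0.0000

0.0000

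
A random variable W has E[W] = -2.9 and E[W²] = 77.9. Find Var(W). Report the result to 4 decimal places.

Var(W) = 77.9 − (-2.9)² = 69.49

69.4900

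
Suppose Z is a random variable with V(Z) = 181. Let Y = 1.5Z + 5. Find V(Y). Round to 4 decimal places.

V(1.5Z + 5) = (1.5)²·V(Z) = 2.25·181 = 407.25

407.2500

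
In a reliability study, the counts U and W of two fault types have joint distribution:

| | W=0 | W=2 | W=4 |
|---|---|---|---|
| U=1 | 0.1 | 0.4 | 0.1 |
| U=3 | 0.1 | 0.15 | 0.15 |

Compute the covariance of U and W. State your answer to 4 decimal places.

0.1200

E[U] = 1.8,  E[W] = 2.1
E[UW] = 3.9
Cov(U,W) = E[UW] − E[U]E[W] = 3.9 − (1.8)(2.1) = 0.12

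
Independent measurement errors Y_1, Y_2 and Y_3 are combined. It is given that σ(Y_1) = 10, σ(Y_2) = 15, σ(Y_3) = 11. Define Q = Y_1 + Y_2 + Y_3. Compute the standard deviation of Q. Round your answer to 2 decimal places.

21.12

Var(Y_1) = 100, Var(Y_2) = 225, Var(Y_3) = 121
By independence, Var(Q) = (1)²Var(Y_1) + (1)²Var(Y_2) + (1)²Var(Y_3)
= (1)²·100 + (1)²·225 + (1)²·121 = 446
σ(Q) = √446 ≈ 21.12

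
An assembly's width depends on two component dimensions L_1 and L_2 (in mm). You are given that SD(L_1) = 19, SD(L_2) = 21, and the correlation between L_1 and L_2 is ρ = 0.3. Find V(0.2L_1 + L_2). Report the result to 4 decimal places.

503.3200

V(L_1) = (19)² = 361;  V(L_2) = (21)² = 441
cov(L_1,L_2) = ρ·SD(L_1)·SD(L_2) = 0.3·19·21 = 119.7
V(0.2L_1 + L_2) = (0.2)²·V(L_1) + (1)²·V(L_2) + 2·(0.2)·(1)·cov(L_1,L_2)
= 0.04·361 + 1·441 + 0.4·119.7 = 503.32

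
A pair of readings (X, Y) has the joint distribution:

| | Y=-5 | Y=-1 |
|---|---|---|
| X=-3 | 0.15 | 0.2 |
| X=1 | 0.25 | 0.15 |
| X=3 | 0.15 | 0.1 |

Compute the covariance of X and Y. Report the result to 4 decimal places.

-0.7800

E[X] = 0.1,  E[Y] = -3.2
E[XY] = -1.1
Cov(X,Y) = E[XY] − E[X]E[Y] = -1.1 − (0.1)(-3.2) = -0.78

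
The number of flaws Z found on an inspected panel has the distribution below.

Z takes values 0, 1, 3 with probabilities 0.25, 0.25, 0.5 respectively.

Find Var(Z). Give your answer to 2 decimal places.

1.69

E[Z] = (0)(0.25) + (1)(0.25) + (3)(0.5) = 1.75
E[Z²] = (0)²(0.25) + (1)²(0.25) + (3)²(0.5) = 4.75
Var(Z) = E[Z²] − (E[Z])² = 4.75 − (1.75)² = 1.6875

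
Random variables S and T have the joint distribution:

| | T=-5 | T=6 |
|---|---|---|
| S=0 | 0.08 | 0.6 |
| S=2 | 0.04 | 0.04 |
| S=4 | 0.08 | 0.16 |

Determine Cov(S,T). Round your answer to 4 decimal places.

-1.9360

E[S] = 1.12,  E[T] = 3.8
E[ST] = 2.32
Cov(S,T) = E[ST] − E[S]E[T] = 2.32 − (1.12)(3.8) = -1.936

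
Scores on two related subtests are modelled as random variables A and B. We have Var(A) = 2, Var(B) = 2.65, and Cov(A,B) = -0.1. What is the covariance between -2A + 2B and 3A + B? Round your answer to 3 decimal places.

Cov(-2A + 2B, 3A + B) = (-2)(3)Var(A) + (2)(1)Var(B) + [(-2)(1) + (2)(3)]Cov(A,B)
= -6·2 + 2·2.65 + 4·-0.1 = -7.1

-7.100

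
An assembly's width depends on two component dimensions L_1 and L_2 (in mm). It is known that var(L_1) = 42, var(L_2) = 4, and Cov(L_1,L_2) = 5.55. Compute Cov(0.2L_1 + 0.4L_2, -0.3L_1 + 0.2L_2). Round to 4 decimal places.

-2.6440

Cov(0.2L_1 + 0.4L_2, -0.3L_1 + 0.2L_2) = (0.2)(-0.3)var(L_1) + (0.4)(0.2)var(L_2) + [(0.2)(0.2) + (0.4)(-0.3)]Cov(L_1,L_2)
= -0.06·42 + 0.08·4 + -0.08·5.55 = -2.644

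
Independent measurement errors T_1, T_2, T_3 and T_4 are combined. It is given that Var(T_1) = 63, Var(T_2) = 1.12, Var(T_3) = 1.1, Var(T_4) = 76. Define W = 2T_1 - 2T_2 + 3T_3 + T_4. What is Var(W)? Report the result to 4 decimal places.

342.3800

By independence, Var(W) = (2)²Var(T_1) + (-2)²Var(T_2) + (3)²Var(T_3) + (1)²Var(T_4)
= (2)²·63 + (-2)²·1.12 + (3)²·1.1 + (1)²·76 = 342.38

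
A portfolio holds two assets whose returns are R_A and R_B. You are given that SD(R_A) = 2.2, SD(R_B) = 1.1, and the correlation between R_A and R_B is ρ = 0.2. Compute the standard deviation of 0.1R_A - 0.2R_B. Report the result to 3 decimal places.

V(R_A) = (2.2)² = 4.84;  V(R_B) = (1.1)² = 1.21
cov(R_A,R_B) = ρ·SD(R_A)·SD(R_B) = 0.2·2.2·1.1 = 0.484
V(0.1R_A - 0.2R_B) = (0.1)²·V(R_A) + (-0.2)²·V(R_B) + 2·(0.1)·(-0.2)·cov(R_A,R_B)
= 0.01·4.84 + 0.04·1.21 + -0.04·0.484 = 0.07744
SD(0.1R_A - 0.2R_B) = √0.07744 ≈ 0.278

0.278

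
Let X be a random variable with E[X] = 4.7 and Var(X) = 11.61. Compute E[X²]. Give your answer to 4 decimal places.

33.7000

E[X²] = Var(X) + (E[X])² = 11.61 + (4.7)² = 33.7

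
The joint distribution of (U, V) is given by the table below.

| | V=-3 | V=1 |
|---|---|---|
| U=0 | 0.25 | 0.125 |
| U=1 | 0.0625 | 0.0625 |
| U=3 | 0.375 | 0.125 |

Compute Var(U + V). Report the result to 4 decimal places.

E[U] = 1.625,  E[V] = -1.75,  E[UV] = -3.125
Var(U) = 4.625 − (1.625)² = 1.984375;  Var(V) = 6.5 − (-1.75)² = 3.4375
cov(U,V) = -3.125 − (1.625)(-1.75) = -0.28125
Var(U + V) = (1)²·1.984375 + (1)²·3.4375 + 2·(1)·(1)·-0.28125 = 4.859375

4.8594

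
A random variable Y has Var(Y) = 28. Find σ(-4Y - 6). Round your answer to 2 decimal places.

21.17

Var(-4Y - 6) = (-4)²·28 = 448
σ(-4Y - 6) = √448 ≈ 21.17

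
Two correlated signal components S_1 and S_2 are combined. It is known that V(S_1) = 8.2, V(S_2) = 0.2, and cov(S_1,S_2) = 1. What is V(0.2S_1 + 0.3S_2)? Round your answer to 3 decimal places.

0.466

V(0.2S_1 + 0.3S_2) = (0.2)²·V(S_1) + (0.3)²·V(S_2) + 2·(0.2)·(0.3)·cov(S_1,S_2)
= 0.04·8.2 + 0.09·0.2 + 0.12·1 = 0.466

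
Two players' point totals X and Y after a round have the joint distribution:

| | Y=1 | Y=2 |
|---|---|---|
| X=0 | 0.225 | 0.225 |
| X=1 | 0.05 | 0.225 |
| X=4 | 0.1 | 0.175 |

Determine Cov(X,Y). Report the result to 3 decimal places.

0.066

E[X] = 1.375,  E[Y] = 1.625
E[XY] = 2.3
Cov(X,Y) = E[XY] − E[X]E[Y] = 2.3 − (1.375)(1.625) = 0.065625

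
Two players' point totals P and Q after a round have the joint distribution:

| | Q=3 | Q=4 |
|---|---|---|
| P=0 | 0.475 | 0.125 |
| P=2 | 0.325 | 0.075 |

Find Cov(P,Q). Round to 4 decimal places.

E[P] = 0.8,  E[Q] = 3.2
E[PQ] = 2.55
Cov(P,Q) = E[PQ] − E[P]E[Q] = 2.55 − (0.8)(3.2) = -0.01

-0.0100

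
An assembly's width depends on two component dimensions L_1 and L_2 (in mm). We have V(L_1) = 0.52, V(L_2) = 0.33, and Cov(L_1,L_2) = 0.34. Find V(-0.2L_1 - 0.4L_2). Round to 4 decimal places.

V(-0.2L_1 - 0.4L_2) = (-0.2)²·V(L_1) + (-0.4)²·V(L_2) + 2·(-0.2)·(-0.4)·Cov(L_1,L_2)
= 0.04·0.52 + 0.16·0.33 + 0.16·0.34 = 0.128

0.1280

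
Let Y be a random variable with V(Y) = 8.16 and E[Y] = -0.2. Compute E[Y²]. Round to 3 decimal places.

8.200

E[Y²] = V(Y) + (E[Y])² = 8.16 + (-0.2)² = 8.2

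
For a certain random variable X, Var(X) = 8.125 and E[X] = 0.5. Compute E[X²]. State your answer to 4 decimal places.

E[X²] = Var(X) + (E[X])² = 8.125 + (0.5)² = 8.375

8.3750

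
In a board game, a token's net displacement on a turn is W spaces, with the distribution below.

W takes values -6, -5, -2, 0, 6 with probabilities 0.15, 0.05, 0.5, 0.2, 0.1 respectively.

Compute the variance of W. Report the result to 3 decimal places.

E[W] = (-6)(0.15) + (-5)(0.05) + (-2)(0.5) + (0)(0.2) + (6)(0.1) = -1.55
E[W²] = (-6)²(0.15) + (-5)²(0.05) + (-2)²(0.5) + (0)²(0.2) + (6)²(0.1) = 12.25
V(W) = E[W²] − (E[W])² = 12.25 − (-1.55)² = 9.8475

9.848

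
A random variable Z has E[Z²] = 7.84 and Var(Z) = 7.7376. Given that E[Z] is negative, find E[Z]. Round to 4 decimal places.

(E[Z])² = E[Z²] − Var(Z) = 7.84 − 7.7376 = 0.1024
E[Z] = −√0.1024 = -0.32

-0.3200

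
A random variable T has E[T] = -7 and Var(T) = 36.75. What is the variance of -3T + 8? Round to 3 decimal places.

Var(-3T + 8) = (-3)²·Var(T) = 9·36.75 = 330.75

330.750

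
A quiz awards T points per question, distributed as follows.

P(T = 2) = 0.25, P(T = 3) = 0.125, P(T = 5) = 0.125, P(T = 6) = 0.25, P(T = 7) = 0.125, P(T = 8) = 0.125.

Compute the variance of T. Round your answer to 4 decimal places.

4.6094

E[T] = (2)(0.25) + (3)(0.125) + (5)(0.125) + (6)(0.25) + (7)(0.125) + (8)(0.125) = 4.875
E[T²] = (2)²(0.25) + (3)²(0.125) + (5)²(0.125) + (6)²(0.25) + (7)²(0.125) + (8)²(0.125) = 28.375
var(T) = E[T²] − (E[T])² = 28.375 − (4.875)² = 4.609375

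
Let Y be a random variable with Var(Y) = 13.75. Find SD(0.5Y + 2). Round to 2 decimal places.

1.85

Var(0.5Y + 2) = (0.5)²·13.75 = 3.4375
SD(0.5Y + 2) = √3.4375 ≈ 1.85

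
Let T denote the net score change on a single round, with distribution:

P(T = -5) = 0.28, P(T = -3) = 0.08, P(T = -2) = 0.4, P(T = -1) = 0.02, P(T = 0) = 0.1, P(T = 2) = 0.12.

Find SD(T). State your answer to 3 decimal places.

E[T] = (-5)(0.28) + (-3)(0.08) + (-2)(0.4) + (-1)(0.02) + (0)(0.1) + (2)(0.12) = -2.22
E[T²] = (-5)²(0.28) + (-3)²(0.08) + (-2)²(0.4) + (-1)²(0.02) + (0)²(0.1) + (2)²(0.12) = 9.82
Var(T) = E[T²] − (E[T])² = 9.82 − (-2.22)² = 4.8916
SD(T) = √4.8916 ≈ 2.212

2.212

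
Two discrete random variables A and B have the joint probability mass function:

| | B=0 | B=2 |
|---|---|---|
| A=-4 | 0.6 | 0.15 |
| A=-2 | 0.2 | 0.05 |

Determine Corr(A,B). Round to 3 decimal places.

E[A] = -3.5,  E[B] = 0.4
E[AB] = -1.4
Cov(A,B) = E[AB] − E[A]E[B] = -1.4 − (-3.5)(0.4) = 0
Var(A) = 0.75,  Var(B) = 0.64
ρ = 0 / √(0.75·0.64) ≈ 0.000

0.000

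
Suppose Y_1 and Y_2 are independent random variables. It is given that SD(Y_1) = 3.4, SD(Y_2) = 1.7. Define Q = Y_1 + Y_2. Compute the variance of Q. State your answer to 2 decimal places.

14.45

Var(Y_1) = 11.56, Var(Y_2) = 2.89
By independence, Var(Q) = (1)²Var(Y_1) + (1)²Var(Y_2)
= (1)²·11.56 + (1)²·2.89 = 14.45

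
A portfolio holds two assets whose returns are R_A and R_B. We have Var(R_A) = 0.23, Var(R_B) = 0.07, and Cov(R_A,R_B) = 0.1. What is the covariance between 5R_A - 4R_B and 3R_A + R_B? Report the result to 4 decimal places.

2.4700

Cov(5R_A - 4R_B, 3R_A + R_B) = (5)(3)Var(R_A) + (-4)(1)Var(R_B) + [(5)(1) + (-4)(3)]Cov(R_A,R_B)
= 15·0.23 + -4·0.07 + -7·0.1 = 2.47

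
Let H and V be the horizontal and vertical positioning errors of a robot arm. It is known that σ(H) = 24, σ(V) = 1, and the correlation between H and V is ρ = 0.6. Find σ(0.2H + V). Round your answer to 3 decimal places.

5.459

var(H) = (24)² = 576;  var(V) = (1)² = 1
cov(H,V) = ρ·σ(H)·σ(V) = 0.6·24·1 = 14.4
var(0.2H + V) = (0.2)²·var(H) + (1)²·var(V) + 2·(0.2)·(1)·cov(H,V)
= 0.04·576 + 1·1 + 0.4·14.4 = 29.8
σ(0.2H + V) = √29.8 ≈ 5.459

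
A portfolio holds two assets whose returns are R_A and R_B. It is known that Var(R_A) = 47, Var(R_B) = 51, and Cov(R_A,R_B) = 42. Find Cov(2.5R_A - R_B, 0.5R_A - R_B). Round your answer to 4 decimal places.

Cov(2.5R_A - R_B, 0.5R_A - R_B) = (2.5)(0.5)Var(R_A) + (-1)(-1)Var(R_B) + [(2.5)(-1) + (-1)(0.5)]Cov(R_A,R_B)
= 1.25·47 + 1·51 + -3·42 = -16.25

-16.2500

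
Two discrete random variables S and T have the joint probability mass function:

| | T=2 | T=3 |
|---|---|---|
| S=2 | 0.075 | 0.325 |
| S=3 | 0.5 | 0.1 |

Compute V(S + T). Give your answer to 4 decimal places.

0.1744

E[S] = 2.6,  E[T] = 2.425,  E[ST] = 6.15
V(S) = 7 − (2.6)² = 0.24;  V(T) = 6.125 − (2.425)² = 0.244375
cov(S,T) = 6.15 − (2.6)(2.425) = -0.155
V(S + T) = (1)²·0.24 + (1)²·0.244375 + 2·(1)·(1)·-0.155 = 0.174375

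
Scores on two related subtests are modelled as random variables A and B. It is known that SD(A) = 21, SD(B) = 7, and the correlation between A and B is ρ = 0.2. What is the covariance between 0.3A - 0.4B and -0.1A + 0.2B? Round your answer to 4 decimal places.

-14.2100

var(A) = (21)² = 441;  var(B) = (7)² = 49
Cov(A,B) = ρ·SD(A)·SD(B) = 0.2·21·7 = 29.4
Cov(0.3A - 0.4B, -0.1A + 0.2B) = (0.3)(-0.1)var(A) + (-0.4)(0.2)var(B) + [(0.3)(0.2) + (-0.4)(-0.1)]Cov(A,B)
= -0.03·441 + -0.08·49 + 0.1·29.4 = -14.21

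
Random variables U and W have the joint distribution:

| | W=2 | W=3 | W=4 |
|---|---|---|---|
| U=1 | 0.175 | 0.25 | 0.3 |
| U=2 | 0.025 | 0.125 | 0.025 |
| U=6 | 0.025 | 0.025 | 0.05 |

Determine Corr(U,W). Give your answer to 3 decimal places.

0.021

E[U] = 1.675,  E[W] = 3.15
E[UW] = 5.3
Cov(U,W) = E[UW] − E[U]E[W] = 5.3 − (1.675)(3.15) = 0.02375
V(U) = 2.219375,  V(W) = 0.5775
ρ = 0.02375 / √(2.219375·0.5775) ≈ 0.021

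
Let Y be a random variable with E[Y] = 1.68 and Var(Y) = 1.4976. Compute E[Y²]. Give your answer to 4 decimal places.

4.3200

E[Y²] = Var(Y) + (E[Y])² = 1.4976 + (1.68)² = 4.32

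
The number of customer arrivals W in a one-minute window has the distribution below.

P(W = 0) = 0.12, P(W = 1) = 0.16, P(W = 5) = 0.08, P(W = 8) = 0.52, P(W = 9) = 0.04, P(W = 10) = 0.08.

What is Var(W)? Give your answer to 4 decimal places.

12.1056

E[W] = (0)(0.12) + (1)(0.16) + (5)(0.08) + (8)(0.52) + (9)(0.04) + (10)(0.08) = 5.88
E[W²] = (0)²(0.12) + (1)²(0.16) + (5)²(0.08) + (8)²(0.52) + (9)²(0.04) + (10)²(0.08) = 46.68
Var(W) = E[W²] − (E[W])² = 46.68 − (5.88)² = 12.1056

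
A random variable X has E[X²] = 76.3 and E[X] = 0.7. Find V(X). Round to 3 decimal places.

V(X) = 76.3 − (0.7)² = 75.81

75.810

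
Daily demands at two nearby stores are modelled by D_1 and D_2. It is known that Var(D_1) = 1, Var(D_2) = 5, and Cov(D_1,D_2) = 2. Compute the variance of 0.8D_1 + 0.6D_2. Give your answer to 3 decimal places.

4.360

Var(0.8D_1 + 0.6D_2) = (0.8)²·Var(D_1) + (0.6)²·Var(D_2) + 2·(0.8)·(0.6)·Cov(D_1,D_2)
= 0.64·1 + 0.36·5 + 0.96·2 = 4.36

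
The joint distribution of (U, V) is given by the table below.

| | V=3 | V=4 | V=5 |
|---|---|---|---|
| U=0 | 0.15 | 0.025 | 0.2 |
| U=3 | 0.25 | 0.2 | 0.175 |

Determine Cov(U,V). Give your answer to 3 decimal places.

E[U] = 1.875,  E[V] = 3.975
E[UV] = 7.275
Cov(U,V) = E[UV] − E[U]E[V] = 7.275 − (1.875)(3.975) = -0.178125

-0.178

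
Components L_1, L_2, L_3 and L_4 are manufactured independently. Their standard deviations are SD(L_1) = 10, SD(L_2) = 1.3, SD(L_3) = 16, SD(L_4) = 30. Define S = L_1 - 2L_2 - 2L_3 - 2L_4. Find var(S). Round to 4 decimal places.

var(L_1) = 100, var(L_2) = 1.69, var(L_3) = 256, var(L_4) = 900
By independence, var(S) = (1)²var(L_1) + (-2)²var(L_2) + (-2)²var(L_3) + (-2)²var(L_4)
= (1)²·100 + (-2)²·1.69 + (-2)²·256 + (-2)²·900 = 4730.76

4730.7600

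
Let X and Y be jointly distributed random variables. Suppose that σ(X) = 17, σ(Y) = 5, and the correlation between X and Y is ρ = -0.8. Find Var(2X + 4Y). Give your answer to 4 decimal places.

468.0000

Var(X) = (17)² = 289;  Var(Y) = (5)² = 25
Cov(X,Y) = ρ·σ(X)·σ(Y) = -0.8·17·5 = -68
Var(2X + 4Y) = (2)²·Var(X) + (4)²·Var(Y) + 2·(2)·(4)·Cov(X,Y)
= 4·289 + 16·25 + 16·-68 = 468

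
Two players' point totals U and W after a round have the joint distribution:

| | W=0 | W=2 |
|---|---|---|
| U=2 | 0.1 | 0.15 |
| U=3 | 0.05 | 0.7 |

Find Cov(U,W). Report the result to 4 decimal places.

E[U] = 2.75,  E[W] = 1.7
E[UW] = 4.8
Cov(U,W) = E[UW] − E[U]E[W] = 4.8 − (2.75)(1.7) = 0.125

0.1250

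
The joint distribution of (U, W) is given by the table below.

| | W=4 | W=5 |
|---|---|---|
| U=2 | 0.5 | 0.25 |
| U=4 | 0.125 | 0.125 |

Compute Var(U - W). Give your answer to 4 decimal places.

E[U] = 2.5,  E[W] = 4.375,  E[UW] = 11
Var(U) = 7 − (2.5)² = 0.75;  Var(W) = 19.375 − (4.375)² = 0.234375
Cov(U,W) = 11 − (2.5)(4.375) = 0.0625
Var(U - W) = (1)²·0.75 + (-1)²·0.234375 + 2·(1)·(-1)·0.0625 = 0.859375

0.8594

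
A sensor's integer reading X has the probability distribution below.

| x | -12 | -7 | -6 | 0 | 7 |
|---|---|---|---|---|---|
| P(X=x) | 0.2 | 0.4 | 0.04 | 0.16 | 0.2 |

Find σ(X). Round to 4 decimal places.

6.5817

E[X] = (-12)(0.2) + (-7)(0.4) + (-6)(0.04) + (0)(0.16) + (7)(0.2) = -4.04
E[X²] = (-12)²(0.2) + (-7)²(0.4) + (-6)²(0.04) + (0)²(0.16) + (7)²(0.2) = 59.64
Var(X) = E[X²] − (E[X])² = 59.64 − (-4.04)² = 43.3184
σ(X) = √43.3184 ≈ 6.5817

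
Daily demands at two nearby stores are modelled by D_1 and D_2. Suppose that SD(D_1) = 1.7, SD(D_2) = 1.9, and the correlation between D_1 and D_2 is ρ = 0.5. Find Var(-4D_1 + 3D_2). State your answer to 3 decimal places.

39.970

Var(D_1) = (1.7)² = 2.89;  Var(D_2) = (1.9)² = 3.61
Cov(D_1,D_2) = ρ·SD(D_1)·SD(D_2) = 0.5·1.7·1.9 = 1.615
Var(-4D_1 + 3D_2) = (-4)²·Var(D_1) + (3)²·Var(D_2) + 2·(-4)·(3)·Cov(D_1,D_2)
= 16·2.89 + 9·3.61 + -24·1.615 = 39.97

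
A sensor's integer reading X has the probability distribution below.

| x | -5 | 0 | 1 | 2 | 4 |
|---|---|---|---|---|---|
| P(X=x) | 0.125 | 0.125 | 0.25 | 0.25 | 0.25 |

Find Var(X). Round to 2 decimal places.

7.11

E[X] = (-5)(0.125) + (0)(0.125) + (1)(0.25) + (2)(0.25) + (4)(0.25) = 1.125
E[X²] = (-5)²(0.125) + (0)²(0.125) + (1)²(0.25) + (2)²(0.25) + (4)²(0.25) = 8.375
Var(X) = E[X²] − (E[X])² = 8.375 − (1.125)² = 7.109375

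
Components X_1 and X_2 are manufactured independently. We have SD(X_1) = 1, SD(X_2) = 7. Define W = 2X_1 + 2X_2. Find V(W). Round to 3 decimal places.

200.000

V(X_1) = 1, V(X_2) = 49
By independence, V(W) = (2)²V(X_1) + (2)²V(X_2)
= (2)²·1 + (2)²·49 = 200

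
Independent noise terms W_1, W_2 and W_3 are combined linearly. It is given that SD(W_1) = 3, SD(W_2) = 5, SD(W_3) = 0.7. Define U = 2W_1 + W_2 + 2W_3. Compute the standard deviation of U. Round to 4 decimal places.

V(W_1) = 9, V(W_2) = 25, V(W_3) = 0.49
By independence, V(U) = (2)²V(W_1) + (1)²V(W_2) + (2)²V(W_3)
= (2)²·9 + (1)²·25 + (2)²·0.49 = 62.96
SD(U) = √62.96 ≈ 7.9347

7.9347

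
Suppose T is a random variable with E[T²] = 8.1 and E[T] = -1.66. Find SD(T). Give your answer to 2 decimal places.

var(T) = 8.1 − (-1.66)² = 5.3444
SD(T) = √5.3444 ≈ 2.31

2.31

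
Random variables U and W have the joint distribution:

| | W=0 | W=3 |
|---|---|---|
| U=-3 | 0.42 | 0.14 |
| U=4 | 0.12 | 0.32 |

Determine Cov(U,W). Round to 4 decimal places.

E[U] = 0.08,  E[W] = 1.38
E[UW] = 2.58
Cov(U,W) = E[UW] − E[U]E[W] = 2.58 − (0.08)(1.38) = 2.4696

2.4696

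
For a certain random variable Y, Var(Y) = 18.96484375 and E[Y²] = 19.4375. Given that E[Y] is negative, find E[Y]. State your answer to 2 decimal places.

-0.69

(E[Y])² = E[Y²] − Var(Y) = 19.4375 − 18.96484375 = 0.47265625
E[Y] = −√0.47265625 = -0.6875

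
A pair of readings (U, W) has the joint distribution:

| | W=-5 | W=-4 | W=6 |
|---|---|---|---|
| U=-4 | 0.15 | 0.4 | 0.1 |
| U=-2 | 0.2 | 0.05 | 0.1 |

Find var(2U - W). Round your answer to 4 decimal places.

19.4875

E[U] = -3.3,  E[W] = -2.35,  E[UW] = 8.2
var(U) = 11.8 − (-3.3)² = 0.91;  var(W) = 23.15 − (-2.35)² = 17.6275
Cov(U,W) = 8.2 − (-3.3)(-2.35) = 0.445
var(2U - W) = (2)²·0.91 + (-1)²·17.6275 + 2·(2)·(-1)·0.445 = 19.4875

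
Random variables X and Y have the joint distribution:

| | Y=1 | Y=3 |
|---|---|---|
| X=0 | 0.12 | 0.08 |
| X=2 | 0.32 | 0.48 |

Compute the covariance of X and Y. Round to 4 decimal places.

E[X] = 1.6,  E[Y] = 2.12
E[XY] = 3.52
Cov(X,Y) = E[XY] − E[X]E[Y] = 3.52 − (1.6)(2.12) = 0.128

0.1280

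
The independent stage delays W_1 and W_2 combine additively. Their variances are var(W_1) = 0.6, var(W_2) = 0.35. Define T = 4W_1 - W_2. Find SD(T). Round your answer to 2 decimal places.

3.15

By independence, var(T) = (4)²var(W_1) + (-1)²var(W_2)
= (4)²·0.6 + (-1)²·0.35 = 9.95
SD(T) = √9.95 ≈ 3.15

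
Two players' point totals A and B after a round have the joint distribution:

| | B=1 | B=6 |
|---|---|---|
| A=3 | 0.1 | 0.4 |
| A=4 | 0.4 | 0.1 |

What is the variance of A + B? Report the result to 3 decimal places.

5.000

E[A] = 3.5,  E[B] = 3.5,  E[AB] = 11.5
Var(A) = 12.5 − (3.5)² = 0.25;  Var(B) = 18.5 − (3.5)² = 6.25
Cov(A,B) = 11.5 − (3.5)(3.5) = -0.75
Var(A + B) = (1)²·0.25 + (1)²·6.25 + 2·(1)·(1)·-0.75 = 5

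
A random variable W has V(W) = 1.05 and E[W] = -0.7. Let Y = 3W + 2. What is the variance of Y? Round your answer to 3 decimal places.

V(3W + 2) = (3)²·V(W) = 9·1.05 = 9.45

9.450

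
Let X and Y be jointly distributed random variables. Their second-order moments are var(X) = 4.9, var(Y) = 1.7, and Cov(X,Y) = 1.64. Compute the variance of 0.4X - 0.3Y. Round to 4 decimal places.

var(0.4X - 0.3Y) = (0.4)²·var(X) + (-0.3)²·var(Y) + 2·(0.4)·(-0.3)·Cov(X,Y)
= 0.16·4.9 + 0.09·1.7 + -0.24·1.64 = 0.5434

0.5434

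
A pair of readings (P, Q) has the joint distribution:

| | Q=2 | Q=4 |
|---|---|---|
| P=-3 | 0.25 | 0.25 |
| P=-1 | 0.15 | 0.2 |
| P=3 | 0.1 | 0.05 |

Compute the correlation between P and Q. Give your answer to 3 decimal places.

E[P] = -1.4,  E[Q] = 3
E[PQ] = -4.4
Cov(P,Q) = E[PQ] − E[P]E[Q] = -4.4 − (-1.4)(3) = -0.2
var(P) = 4.24,  var(Q) = 1
ρ = -0.2 / √(4.24·1) ≈ -0.097

-0.097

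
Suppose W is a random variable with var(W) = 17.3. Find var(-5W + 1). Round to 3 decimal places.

var(-5W + 1) = (-5)²·var(W) = 25·17.3 = 432.5

432.500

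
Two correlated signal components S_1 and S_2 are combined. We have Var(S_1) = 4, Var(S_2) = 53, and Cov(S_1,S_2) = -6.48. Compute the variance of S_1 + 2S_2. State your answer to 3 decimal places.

Var(S_1 + 2S_2) = (1)²·Var(S_1) + (2)²·Var(S_2) + 2·(1)·(2)·Cov(S_1,S_2)
= 1·4 + 4·53 + 4·-6.48 = 190.08

190.080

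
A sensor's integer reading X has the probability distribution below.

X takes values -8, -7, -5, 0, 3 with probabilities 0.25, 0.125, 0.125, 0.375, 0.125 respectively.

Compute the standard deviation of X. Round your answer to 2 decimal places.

4.08

E[X] = (-8)(0.25) + (-7)(0.125) + (-5)(0.125) + (0)(0.375) + (3)(0.125) = -3.125
E[X²] = (-8)²(0.25) + (-7)²(0.125) + (-5)²(0.125) + (0)²(0.375) + (3)²(0.125) = 26.375
Var(X) = E[X²] − (E[X])² = 26.375 − (-3.125)² = 16.609375
sd(X) = √16.609375 ≈ 4.08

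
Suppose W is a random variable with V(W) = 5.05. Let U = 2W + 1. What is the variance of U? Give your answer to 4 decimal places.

20.2000

V(2W + 1) = (2)²·V(W) = 4·5.05 = 20.2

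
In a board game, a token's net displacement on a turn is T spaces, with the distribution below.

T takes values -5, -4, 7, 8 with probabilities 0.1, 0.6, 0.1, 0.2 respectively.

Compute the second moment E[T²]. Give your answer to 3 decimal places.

E[T²] = (-5)²(0.1) + (-4)²(0.6) + (7)²(0.1) + (8)²(0.2) = 29.8

29.800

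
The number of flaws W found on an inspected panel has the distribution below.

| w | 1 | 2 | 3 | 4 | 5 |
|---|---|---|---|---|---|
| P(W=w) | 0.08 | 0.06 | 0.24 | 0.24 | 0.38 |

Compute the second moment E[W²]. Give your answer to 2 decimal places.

15.82

E[W²] = (1)²(0.08) + (2)²(0.06) + (3)²(0.24) + (4)²(0.24) + (5)²(0.38) = 15.82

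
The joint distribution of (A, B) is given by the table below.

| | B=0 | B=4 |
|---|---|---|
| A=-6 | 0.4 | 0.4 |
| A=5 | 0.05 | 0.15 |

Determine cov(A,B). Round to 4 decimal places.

E[A] = -3.8,  E[B] = 2.2
E[AB] = -6.6
cov(A,B) = E[AB] − E[A]E[B] = -6.6 − (-3.8)(2.2) = 1.76

1.7600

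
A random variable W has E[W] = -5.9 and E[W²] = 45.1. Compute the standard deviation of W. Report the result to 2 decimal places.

Var(W) = 45.1 − (-5.9)² = 10.29
σ(W) = √10.29 ≈ 3.21

3.21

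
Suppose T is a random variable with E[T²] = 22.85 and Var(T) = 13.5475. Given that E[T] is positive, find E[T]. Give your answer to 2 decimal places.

(E[T])² = E[T²] − Var(T) = 22.85 − 13.5475 = 9.3025
E[T] = √9.3025 = 3.05

3.05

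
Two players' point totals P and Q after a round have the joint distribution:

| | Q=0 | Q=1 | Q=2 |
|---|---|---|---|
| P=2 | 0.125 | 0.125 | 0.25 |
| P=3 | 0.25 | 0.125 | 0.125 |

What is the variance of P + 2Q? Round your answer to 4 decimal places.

2.7500

E[P] = 2.5,  E[Q] = 1,  E[PQ] = 2.375
Var(P) = 6.5 − (2.5)² = 0.25;  Var(Q) = 1.75 − (1)² = 0.75
cov(P,Q) = 2.375 − (2.5)(1) = -0.125
Var(P + 2Q) = (1)²·0.25 + (2)²·0.75 + 2·(1)·(2)·-0.125 = 2.75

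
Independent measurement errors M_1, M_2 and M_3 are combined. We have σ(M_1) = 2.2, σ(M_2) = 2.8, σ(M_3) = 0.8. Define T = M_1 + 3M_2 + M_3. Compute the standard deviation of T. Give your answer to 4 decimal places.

var(M_1) = 4.84, var(M_2) = 7.84, var(M_3) = 0.64
By independence, var(T) = (1)²var(M_1) + (3)²var(M_2) + (1)²var(M_3)
= (1)²·4.84 + (3)²·7.84 + (1)²·0.64 = 76.04
σ(T) = √76.04 ≈ 8.7201

8.7201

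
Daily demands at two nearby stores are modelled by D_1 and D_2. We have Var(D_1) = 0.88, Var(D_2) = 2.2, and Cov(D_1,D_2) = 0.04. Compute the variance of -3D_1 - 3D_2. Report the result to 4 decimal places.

28.4400

Var(-3D_1 - 3D_2) = (-3)²·Var(D_1) + (-3)²·Var(D_2) + 2·(-3)·(-3)·Cov(D_1,D_2)
= 9·0.88 + 9·2.2 + 18·0.04 = 28.44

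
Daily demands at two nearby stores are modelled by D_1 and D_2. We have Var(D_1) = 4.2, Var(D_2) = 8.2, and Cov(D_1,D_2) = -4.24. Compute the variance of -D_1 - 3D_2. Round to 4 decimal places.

Var(-D_1 - 3D_2) = (-1)²·Var(D_1) + (-3)²·Var(D_2) + 2·(-1)·(-3)·Cov(D_1,D_2)
= 1·4.2 + 9·8.2 + 6·-4.24 = 52.56

52.5600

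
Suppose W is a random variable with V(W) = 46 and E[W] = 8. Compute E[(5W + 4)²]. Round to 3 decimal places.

3086.000

E[5W + 4] = 5·8 + 4 = 44
V(5W + 4) = (5)²·46 = 1150
E[(5W + 4)²] = V((5W + 4)) + (E[(5W + 4)])² = 1150 + (44)² = 3086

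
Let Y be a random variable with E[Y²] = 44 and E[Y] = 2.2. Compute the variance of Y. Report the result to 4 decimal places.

39.1600

Var(Y) = 44 − (2.2)² = 39.16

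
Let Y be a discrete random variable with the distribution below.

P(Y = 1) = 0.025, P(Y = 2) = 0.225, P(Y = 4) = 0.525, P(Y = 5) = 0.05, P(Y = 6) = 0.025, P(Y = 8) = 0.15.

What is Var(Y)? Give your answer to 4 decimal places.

3.6444

E[Y] = (1)(0.025) + (2)(0.225) + (4)(0.525) + (5)(0.05) + (6)(0.025) + (8)(0.15) = 4.175
E[Y²] = (1)²(0.025) + (2)²(0.225) + (4)²(0.525) + (5)²(0.05) + (6)²(0.025) + (8)²(0.15) = 21.075
Var(Y) = E[Y²] − (E[Y])² = 21.075 − (4.175)² = 3.644375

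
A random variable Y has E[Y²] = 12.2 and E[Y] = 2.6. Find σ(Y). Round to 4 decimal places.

Var(Y) = 12.2 − (2.6)² = 5.44
σ(Y) = √5.44 ≈ 2.3324

2.3324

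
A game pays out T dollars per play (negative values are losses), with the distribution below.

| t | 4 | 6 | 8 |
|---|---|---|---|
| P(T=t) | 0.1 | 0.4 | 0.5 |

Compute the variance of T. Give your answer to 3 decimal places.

1.760

E[T] = (4)(0.1) + (6)(0.4) + (8)(0.5) = 6.8
E[T²] = (4)²(0.1) + (6)²(0.4) + (8)²(0.5) = 48
Var(T) = E[T²] − (E[T])² = 48 − (6.8)² = 1.76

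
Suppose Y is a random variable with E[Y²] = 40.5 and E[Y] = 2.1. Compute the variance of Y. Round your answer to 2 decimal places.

Var(Y) = 40.5 − (2.1)² = 36.09

36.09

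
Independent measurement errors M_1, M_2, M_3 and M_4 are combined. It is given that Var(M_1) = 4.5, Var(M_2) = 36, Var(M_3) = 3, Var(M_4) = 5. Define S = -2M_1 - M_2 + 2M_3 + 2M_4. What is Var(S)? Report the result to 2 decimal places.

By independence, Var(S) = (-2)²Var(M_1) + (-1)²Var(M_2) + (2)²Var(M_3) + (2)²Var(M_4)
= (-2)²·4.5 + (-1)²·36 + (2)²·3 + (2)²·5 = 86

86.00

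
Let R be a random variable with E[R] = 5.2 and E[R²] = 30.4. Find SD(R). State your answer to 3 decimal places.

1.833

Var(R) = 30.4 − (5.2)² = 3.36
SD(R) = √3.36 ≈ 1.833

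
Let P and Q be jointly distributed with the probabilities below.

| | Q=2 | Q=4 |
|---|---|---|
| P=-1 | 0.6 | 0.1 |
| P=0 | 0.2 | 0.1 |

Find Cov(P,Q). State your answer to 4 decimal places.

0.0800

E[P] = -0.7,  E[Q] = 2.4
E[PQ] = -1.6
Cov(P,Q) = E[PQ] − E[P]E[Q] = -1.6 − (-0.7)(2.4) = 0.08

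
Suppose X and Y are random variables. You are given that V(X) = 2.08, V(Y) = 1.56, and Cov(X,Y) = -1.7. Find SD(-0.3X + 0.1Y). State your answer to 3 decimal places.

0.552

V(-0.3X + 0.1Y) = (-0.3)²·V(X) + (0.1)²·V(Y) + 2·(-0.3)·(0.1)·Cov(X,Y)
= 0.09·2.08 + 0.01·1.56 + -0.06·-1.7 = 0.3048
SD(-0.3X + 0.1Y) = √0.3048 ≈ 0.552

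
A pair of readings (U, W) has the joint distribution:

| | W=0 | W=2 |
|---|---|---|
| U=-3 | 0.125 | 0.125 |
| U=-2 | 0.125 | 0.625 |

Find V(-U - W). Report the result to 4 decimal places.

1.1875

E[U] = -2.25,  E[W] = 1.5,  E[UW] = -3.25
V(U) = 5.25 − (-2.25)² = 0.1875;  V(W) = 3 − (1.5)² = 0.75
cov(U,W) = -3.25 − (-2.25)(1.5) = 0.125
V(-U - W) = (-1)²·0.1875 + (-1)²·0.75 + 2·(-1)·(-1)·0.125 = 1.1875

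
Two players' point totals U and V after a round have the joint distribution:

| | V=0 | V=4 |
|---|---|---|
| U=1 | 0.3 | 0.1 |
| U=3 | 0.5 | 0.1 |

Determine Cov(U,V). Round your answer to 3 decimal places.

E[U] = 2.2,  E[V] = 0.8
E[UV] = 1.6
Cov(U,V) = E[UV] − E[U]E[V] = 1.6 − (2.2)(0.8) = -0.16

-0.160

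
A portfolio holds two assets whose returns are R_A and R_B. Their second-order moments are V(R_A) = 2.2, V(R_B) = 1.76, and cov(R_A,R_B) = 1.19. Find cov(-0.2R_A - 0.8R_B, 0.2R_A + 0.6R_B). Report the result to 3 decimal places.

cov(-0.2R_A - 0.8R_B, 0.2R_A + 0.6R_B) = (-0.2)(0.2)V(R_A) + (-0.8)(0.6)V(R_B) + [(-0.2)(0.6) + (-0.8)(0.2)]cov(R_A,R_B)
= -0.04·2.2 + -0.48·1.76 + -0.28·1.19 = -1.266

-1.266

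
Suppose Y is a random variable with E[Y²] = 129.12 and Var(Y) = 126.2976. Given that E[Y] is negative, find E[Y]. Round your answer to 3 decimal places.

-1.680

(E[Y])² = E[Y²] − Var(Y) = 129.12 − 126.2976 = 2.8224
E[Y] = −√2.8224 = -1.68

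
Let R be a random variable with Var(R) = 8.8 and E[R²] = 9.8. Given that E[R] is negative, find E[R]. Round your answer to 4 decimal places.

-1.0000

(E[R])² = E[R²] − Var(R) = 9.8 − 8.8 = 1
E[R] = −√1 = -1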